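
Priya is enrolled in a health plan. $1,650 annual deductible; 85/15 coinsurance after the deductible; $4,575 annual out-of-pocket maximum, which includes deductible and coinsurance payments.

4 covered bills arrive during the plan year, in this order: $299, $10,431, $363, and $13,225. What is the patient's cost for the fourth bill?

$1,508.55

Bill 1, $299: entire amount goes to the deductible. Patient pays $299; OOP now $299.
Bill 2, $10,431: $1,351 to deductible, leaving $9,080; coinsurance $9,080 × 15% = $1,362. Patient owes $2,713 (running OOP $3,012).
Bill 3, $363: deductible met; 15% of $363 = $54.45. Patient pays $54.45; OOP now $3,066.45.
Bill 4, $13,225: deductible already satisfied, so patient's share is 15% × $13,225 = $1,983.75. Adding that to $3,066.45 gives $5,050.20, past the $4,575 cap; patient pays only $4,575 − $3,066.45 = $1,508.55.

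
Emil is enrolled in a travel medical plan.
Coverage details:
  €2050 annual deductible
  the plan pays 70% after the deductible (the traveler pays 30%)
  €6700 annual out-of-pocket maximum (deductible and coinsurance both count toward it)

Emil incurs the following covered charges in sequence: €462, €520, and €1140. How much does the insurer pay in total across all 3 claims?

Claim 1 (€462): entire amount goes to the deductible. Traveler pays €462; OOP now €462. Insurer: €462 − €462 = €0.
Claim 2 (€520): entire amount goes to the deductible. Traveler owes €520 (running OOP €982). Insurer: €520 − €520 = €0.
Claim 3 (€1140): €1068 finishes the deductible; €72 goes to coinsurance; traveler's 30% is €21.60. Cost to traveler: €1089.60. OOP to date €2071.60. Plan pays €1140 − €1089.60 = €50.40.
Insurer total: €0 + €0 + €50.40 = €50.40.

€50.40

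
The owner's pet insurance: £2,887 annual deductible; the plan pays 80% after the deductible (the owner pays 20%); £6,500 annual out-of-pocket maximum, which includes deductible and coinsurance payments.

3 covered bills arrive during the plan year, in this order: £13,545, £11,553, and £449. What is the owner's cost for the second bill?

Claim 1 — £13,545: deductible takes £2,887, £10,658 remains; coinsurance £10,658 × 20% = £2,131.60. Cost to owner: £5,018.60. OOP to date £5,018.60.
Claim 2 — £11,553: deductible met; 20% of £11,553 = £2,310.60. That would push OOP to £7,329.20, over the £6,500 cap, so owner pays £6,500 − £5,018.60 = £1,481.40.

£1,481.40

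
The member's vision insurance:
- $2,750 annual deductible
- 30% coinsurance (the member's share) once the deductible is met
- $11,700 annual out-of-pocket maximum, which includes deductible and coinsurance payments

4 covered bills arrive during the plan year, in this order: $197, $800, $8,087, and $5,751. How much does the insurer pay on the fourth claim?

$4,025.70

#1 ($197): fully absorbed by the deductible. Member pays $197; OOP now $197. Plan pays $197 − $197 = $0.
#2 ($800): all of it applies to the deductible. Member owes $800 (running OOP $997). Plan pays $800 − $800 = $0.
#3 ($8,087): $1,753 finishes the deductible; $6,334 goes to coinsurance; coinsurance $6,334 × 30% = $1,900.20. Member owes $3,653.20 (running OOP $4,650.20). Plan pays $8,087 − $3,653.20 = $4,433.80.
#4 ($5,751): deductible met; 30% of $5,751 = $1,725.30. Member pays $1,725.30; OOP now $6,375.50. Insurer: $5,751 − $1,725.30 = $4,025.70.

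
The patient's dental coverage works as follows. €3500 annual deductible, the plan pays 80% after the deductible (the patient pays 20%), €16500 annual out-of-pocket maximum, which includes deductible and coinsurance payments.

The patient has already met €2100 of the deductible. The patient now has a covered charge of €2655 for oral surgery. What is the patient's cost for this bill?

€1651

Deductible still to meet: €3500 − €2100 = €1400.
The remaining €1255 (= €2655 − €1400) moves to coinsurance.
20% of €1255 = €251 falls to the patient.
That puts the patient's cost at €1400 + €251 = €1651 before any cap.
Year-to-date out-of-pocket becomes €2100 + €1651 = €3751, still under the €16500 maximum, so no cap applies.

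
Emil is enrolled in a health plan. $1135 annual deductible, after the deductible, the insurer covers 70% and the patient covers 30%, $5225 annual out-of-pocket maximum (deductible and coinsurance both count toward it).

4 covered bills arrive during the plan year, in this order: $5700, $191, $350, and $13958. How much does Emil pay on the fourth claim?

Bill 1, $5700: $1135 finishes the deductible; $4565 goes to coinsurance; 30% of $4565 = $1369.50. Patient pays $2504.50; OOP now $2504.50.
Bill 2, $191: deductible already satisfied, so patient's share is 30% × $191 = $57.30. Cost to patient: $57.30. OOP to date $2561.80.
Bill 3, $350: deductible met; 30% of $350 = $105. Patient owes $105 (running OOP $2666.80).
Bill 4, $13958: deductible already satisfied, so patient's share is 30% × $13958 = $4187.40. That would push OOP to $6854.20, over the $5225 cap, so patient pays $5225 − $2666.80 = $2558.20.

$2558.20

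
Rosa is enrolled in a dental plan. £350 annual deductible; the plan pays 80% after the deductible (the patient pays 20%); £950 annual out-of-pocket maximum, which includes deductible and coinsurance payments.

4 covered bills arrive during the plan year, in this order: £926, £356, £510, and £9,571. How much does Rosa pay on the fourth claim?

£311.60

Claim 1 — £926: £350 finishes the deductible; £576 goes to coinsurance; patient's 20% is £115.20. Patient owes £465.20 (running OOP £465.20).
Claim 2 — £356: deductible met; 20% of £356 = £71.20. Patient owes £71.20 (running OOP £536.40).
Claim 3 — £510: deductible met; 20% of £510 = £102. Patient pays £102; OOP now £638.40.
Claim 4 — £9,571: deductible met; 20% of £9,571 = £1,914.20. OOP would hit £2,552.60 > £950, so the cap limits the patient to £950 − £638.40 = £311.60.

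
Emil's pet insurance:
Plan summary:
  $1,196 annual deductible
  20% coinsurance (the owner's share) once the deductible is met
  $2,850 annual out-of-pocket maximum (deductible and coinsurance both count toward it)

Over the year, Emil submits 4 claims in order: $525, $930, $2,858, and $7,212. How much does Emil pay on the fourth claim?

$1,030.60

Bill 1, $525: fully absorbed by the deductible. Owner owes $525 (running OOP $525).
Bill 2, $930: $671 finishes the deductible; $259 goes to coinsurance; 20% of $259 = $51.80. Owner owes $722.80 (running OOP $1,247.80).
Bill 3, $2,858: deductible already satisfied, so owner's share is 20% × $2,858 = $571.60. Owner owes $571.60 (running OOP $1,819.40).
Bill 4, $7,212: deductible already satisfied, so owner's share is 20% × $7,212 = $1,442.40. OOP would hit $3,261.80 > $2,850, so the cap limits the owner to $2,850 − $1,819.40 = $1,030.60.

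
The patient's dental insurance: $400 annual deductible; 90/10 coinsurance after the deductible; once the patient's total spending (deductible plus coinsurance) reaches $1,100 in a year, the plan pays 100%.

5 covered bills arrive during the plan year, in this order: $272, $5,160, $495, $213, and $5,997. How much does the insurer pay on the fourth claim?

Claim 1 — $272: fully absorbed by the deductible. Patient owes $272 (running OOP $272). Plan pays $272 − $272 = $0.
Claim 2 — $5,160: $128 finishes the deductible; $5,032 goes to coinsurance; 10% of $5,032 = $503.20. Patient owes $631.20 (running OOP $903.20). Insurer: $5,160 − $631.20 = $4,528.80.
Claim 3 — $495: deductible met; 10% of $495 = $49.50. Patient pays $49.50; OOP now $952.70. Insurer: $495 − $49.50 = $445.50.
Claim 4 — $213: deductible met; 10% of $213 = $21.30. Patient owes $21.30 (running OOP $974). Plan pays $213 − $21.30 = $191.70.

$191.70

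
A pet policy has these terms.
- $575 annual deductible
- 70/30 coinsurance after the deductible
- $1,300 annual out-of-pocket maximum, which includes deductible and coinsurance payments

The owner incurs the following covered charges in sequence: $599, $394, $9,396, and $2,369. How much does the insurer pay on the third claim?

$8,796.40

#1 ($599): deductible takes $575, $24 remains; coinsurance $24 × 30% = $7.20. Cost to owner: $582.20. OOP to date $582.20. Plan pays $599 − $582.20 = $16.80.
#2 ($394): deductible already satisfied, so owner's share is 30% × $394 = $118.20. Cost to owner: $118.20. OOP to date $700.40. Plan pays $394 − $118.20 = $275.80.
#3 ($9,396): deductible met; 30% of $9,396 = $2,818.80. Adding that to $700.40 gives $3,519.20, past the $1,300 cap; owner pays only $1,300 − $700.40 = $599.60. Insurer: $9,396 − $599.60 = $8,796.40.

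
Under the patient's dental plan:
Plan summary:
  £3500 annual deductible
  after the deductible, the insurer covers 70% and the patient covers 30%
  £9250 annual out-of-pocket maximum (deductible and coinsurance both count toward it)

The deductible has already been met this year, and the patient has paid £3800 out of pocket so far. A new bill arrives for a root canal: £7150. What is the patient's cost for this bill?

The deductible is already satisfied, so the full bill goes to coinsurance.
Coinsurance: £7150 × 30% = £2145.
Cumulative spending £3800 + £2145 = £5945 stays under the £9250 maximum.

£2145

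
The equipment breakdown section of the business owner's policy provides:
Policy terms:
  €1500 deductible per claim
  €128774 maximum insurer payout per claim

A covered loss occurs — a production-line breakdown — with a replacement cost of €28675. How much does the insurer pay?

Subtract the deductible: €28675 − €1500 = €27175.
€27175 ≤ €128774, so the limit doesn't bind; insurer pays €27175.

€27175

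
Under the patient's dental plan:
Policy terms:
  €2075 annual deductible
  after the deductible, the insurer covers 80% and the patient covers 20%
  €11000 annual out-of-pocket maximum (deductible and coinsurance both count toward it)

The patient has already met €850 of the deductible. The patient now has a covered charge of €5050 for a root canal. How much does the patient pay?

€1990

Remaining deductible: €2075 − €850 = €1225.
After the €1225 deductible portion, €5050 − €1225 = €3825 is subject to coinsurance.
Patient's 20% share of €3825 is €765.
So the patient owes €1225 + €765 = €1990 before any cap.
Total out-of-pocket so far would be €850 + €1990 = €2840, below the €11000 cap — no reduction.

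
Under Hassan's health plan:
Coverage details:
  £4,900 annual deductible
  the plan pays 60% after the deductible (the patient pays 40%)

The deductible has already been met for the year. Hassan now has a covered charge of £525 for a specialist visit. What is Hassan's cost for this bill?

£210

The deductible is already satisfied, so the full bill goes to coinsurance.
Coinsurance: £525 × 40% = £210.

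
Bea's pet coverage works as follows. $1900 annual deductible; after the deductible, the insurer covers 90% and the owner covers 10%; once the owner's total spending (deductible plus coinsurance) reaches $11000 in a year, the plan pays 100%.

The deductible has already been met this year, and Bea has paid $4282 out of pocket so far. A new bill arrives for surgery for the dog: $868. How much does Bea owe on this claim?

$86.80

The deductible is already satisfied, so the full bill goes to coinsurance.
10% of $868 = $86.80 falls to the owner.
Total out-of-pocket so far would be $4282 + $86.80 = $4368.80, below the $11000 cap — no reduction.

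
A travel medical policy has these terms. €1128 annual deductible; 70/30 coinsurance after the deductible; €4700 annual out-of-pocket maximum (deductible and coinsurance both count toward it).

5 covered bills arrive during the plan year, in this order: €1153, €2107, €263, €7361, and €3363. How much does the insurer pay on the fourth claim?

Claim 1 (€1153): €1128 finishes the deductible; €25 goes to coinsurance; 30% of €25 = €7.50. Traveler pays €1135.50; OOP now €1135.50. Insurer: €1153 − €1135.50 = €17.50.
Claim 2 (€2107): deductible met; 30% of €2107 = €632.10. Cost to traveler: €632.10. OOP to date €1767.60. Insurer: €2107 − €632.10 = €1474.90.
Claim 3 (€263): deductible already satisfied, so traveler's share is 30% × €263 = €78.90. Traveler owes €78.90 (running OOP €1846.50). Insurer: €263 − €78.90 = €184.10.
Claim 4 (€7361): 30% coinsurance on €7361 = €2208.30. Cost to traveler: €2208.30. OOP to date €4054.80. Insurer: €7361 − €2208.30 = €5152.70.

€5152.70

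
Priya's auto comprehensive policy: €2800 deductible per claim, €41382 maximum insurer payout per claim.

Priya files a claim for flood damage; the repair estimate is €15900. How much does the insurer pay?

Subtract the deductible: €15900 − €2800 = €13100.
€13100 is within the €41382 limit, so the insurer pays €13100.

€13100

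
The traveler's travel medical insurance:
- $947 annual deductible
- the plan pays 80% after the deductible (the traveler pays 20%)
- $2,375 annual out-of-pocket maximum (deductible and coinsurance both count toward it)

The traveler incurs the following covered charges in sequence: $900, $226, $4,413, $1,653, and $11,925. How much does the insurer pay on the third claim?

$3,530.40

Claim 1 ($900): entire amount goes to the deductible. Traveler owes $900 (running OOP $900). Insurer: $900 − $900 = $0.
Claim 2 ($226): $47 to deductible, leaving $179; traveler's 20% is $35.80. Cost to traveler: $82.80. OOP to date $982.80. Insurer: $226 − $82.80 = $143.20.
Claim 3 ($4,413): deductible already satisfied, so traveler's share is 20% × $4,413 = $882.60. Traveler owes $882.60 (running OOP $1,865.40). Insurer: $4,413 − $882.60 = $3,530.40.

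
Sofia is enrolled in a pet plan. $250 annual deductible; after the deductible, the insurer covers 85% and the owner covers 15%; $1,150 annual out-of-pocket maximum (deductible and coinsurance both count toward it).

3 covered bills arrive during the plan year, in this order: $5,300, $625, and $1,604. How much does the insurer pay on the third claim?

Bill 1, $5,300: $250 finishes the deductible; $5,050 goes to coinsurance; 15% of $5,050 = $757.50. Cost to owner: $1,007.50. OOP to date $1,007.50. Plan pays $5,300 − $1,007.50 = $4,292.50.
Bill 2, $625: 15% coinsurance on $625 = $93.75. Cost to owner: $93.75. OOP to date $1,101.25. Plan pays $625 − $93.75 = $531.25.
Bill 3, $1,604: deductible already satisfied, so owner's share is 15% × $1,604 = $240.60. OOP would hit $1,341.85 > $1,150, so the cap limits the owner to $1,150 − $1,101.25 = $48.75. Plan pays $1,604 − $48.75 = $1,555.25.

$1,555.25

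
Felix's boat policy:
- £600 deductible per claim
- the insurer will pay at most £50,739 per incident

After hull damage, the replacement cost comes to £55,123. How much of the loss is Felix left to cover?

Less the £600 deductible: £55,123 − £600 = £54,523.
Since £54,523 > £50,739, the payout is capped at £50,739.
The owner bears the rest of the original loss: £55,123 − £50,739 = £4,384.

£4,384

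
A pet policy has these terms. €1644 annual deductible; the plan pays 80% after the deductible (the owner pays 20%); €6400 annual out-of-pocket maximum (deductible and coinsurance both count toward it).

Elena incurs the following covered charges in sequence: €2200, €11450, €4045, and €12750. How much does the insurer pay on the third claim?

Claim 1 — €2200: €1644 to deductible, leaving €556; coinsurance €556 × 20% = €111.20. Owner owes €1755.20 (running OOP €1755.20). Plan pays €2200 − €1755.20 = €444.80.
Claim 2 — €11450: deductible already satisfied, so owner's share is 20% × €11450 = €2290. Cost to owner: €2290. OOP to date €4045.20. Insurer: €11450 − €2290 = €9160.
Claim 3 — €4045: 20% coinsurance on €4045 = €809. Owner owes €809 (running OOP €4854.20). Insurer: €4045 − €809 = €3236.

€3236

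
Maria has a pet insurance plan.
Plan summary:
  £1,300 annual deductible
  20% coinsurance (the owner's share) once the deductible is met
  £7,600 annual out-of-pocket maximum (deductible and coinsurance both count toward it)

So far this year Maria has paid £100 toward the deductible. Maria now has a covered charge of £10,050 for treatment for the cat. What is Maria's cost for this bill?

£100 of the £1,300 deductible is already met, leaving £1,200.
That leaves £10,050 − £1,200 = £8,850 for coinsurance.
20% of £8,850 = £1,770 falls to the owner.
Owner responsibility before any cap: £1,200 + £1,770 = £2,970.
Total out-of-pocket so far would be £100 + £2,970 = £3,070, below the £7,600 cap — no reduction.

£2,970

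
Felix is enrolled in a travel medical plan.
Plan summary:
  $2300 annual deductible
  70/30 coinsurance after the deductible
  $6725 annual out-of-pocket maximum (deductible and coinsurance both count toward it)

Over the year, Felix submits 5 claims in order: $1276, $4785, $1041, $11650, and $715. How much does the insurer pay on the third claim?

Claim 1 — $1276: entire amount goes to the deductible. Traveler pays $1276; OOP now $1276. Insurer: $1276 − $1276 = $0.
Claim 2 — $4785: $1024 to deductible, leaving $3761; coinsurance $3761 × 30% = $1128.30. Cost to traveler: $2152.30. OOP to date $3428.30. Insurer: $4785 − $2152.30 = $2632.70.
Claim 3 — $1041: 30% coinsurance on $1041 = $312.30. Traveler pays $312.30; OOP now $3740.60. Plan pays $1041 − $312.30 = $728.70.

$728.70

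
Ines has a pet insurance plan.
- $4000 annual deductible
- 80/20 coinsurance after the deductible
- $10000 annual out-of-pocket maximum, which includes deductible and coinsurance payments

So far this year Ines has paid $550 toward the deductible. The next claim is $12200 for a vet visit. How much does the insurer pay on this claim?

$7000

$550 of the $4000 deductible is already met, leaving $3450.
After the $3450 deductible portion, $12200 − $3450 = $8750 is subject to coinsurance.
20% of $8750 = $1750 falls to the owner.
Owner responsibility before any cap: $3450 + $1750 = $5200.
Year-to-date out-of-pocket becomes $550 + $5200 = $5750, still under the $10000 maximum, so no cap applies.
Insurer pays the balance: $12200 − $5200 = $7000.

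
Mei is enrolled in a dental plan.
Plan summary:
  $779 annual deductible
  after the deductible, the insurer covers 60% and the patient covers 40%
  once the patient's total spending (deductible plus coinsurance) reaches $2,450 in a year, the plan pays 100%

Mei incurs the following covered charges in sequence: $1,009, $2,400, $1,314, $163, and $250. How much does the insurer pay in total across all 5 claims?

$2,686

Bill 1, $1,009: $779 to deductible, leaving $230; patient's 40% is $92. Cost to patient: $871. OOP to date $871. Plan pays $1,009 − $871 = $138.
Bill 2, $2,400: 40% coinsurance on $2,400 = $960. Patient pays $960; OOP now $1,831. Insurer: $2,400 − $960 = $1,440.
Bill 3, $1,314: deductible already satisfied, so patient's share is 40% × $1,314 = $525.60. Patient owes $525.60 (running OOP $2,356.60). Insurer: $1,314 − $525.60 = $788.40.
Bill 4, $163: 40% coinsurance on $163 = $65.20. Patient pays $65.20; OOP now $2,421.80. Insurer: $163 − $65.20 = $97.80.
Bill 5, $250: deductible already satisfied, so patient's share is 40% × $250 = $100. OOP would hit $2,521.80 > $2,450, so the cap limits the patient to $2,450 − $2,421.80 = $28.20. Insurer: $250 − $28.20 = $221.80.
Insurer total = bills − patient's total = $5,136 − $2,450 = $2,686.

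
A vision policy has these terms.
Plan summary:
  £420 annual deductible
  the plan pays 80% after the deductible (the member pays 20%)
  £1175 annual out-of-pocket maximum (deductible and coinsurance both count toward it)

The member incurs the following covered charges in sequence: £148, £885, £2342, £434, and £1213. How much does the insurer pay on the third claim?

£1873.60

Claim 1 (£148): fully absorbed by the deductible. Member owes £148 (running OOP £148). Plan pays £148 − £148 = £0.
Claim 2 (£885): £272 to deductible, leaving £613; coinsurance £613 × 20% = £122.60. Member pays £394.60; OOP now £542.60. Insurer: £885 − £394.60 = £490.40.
Claim 3 (£2342): 20% coinsurance on £2342 = £468.40. Member pays £468.40; OOP now £1011. Insurer: £2342 − £468.40 = £1873.60.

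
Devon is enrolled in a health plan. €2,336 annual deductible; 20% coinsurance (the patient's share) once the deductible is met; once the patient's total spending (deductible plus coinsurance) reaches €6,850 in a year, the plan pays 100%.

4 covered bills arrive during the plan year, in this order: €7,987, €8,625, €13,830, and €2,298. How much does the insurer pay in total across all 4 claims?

Claim 1 — €7,987: €2,336 finishes the deductible; €5,651 goes to coinsurance; patient's 20% is €1,130.20. Cost to patient: €3,466.20. OOP to date €3,466.20. Plan pays €7,987 − €3,466.20 = €4,520.80.
Claim 2 — €8,625: deductible already satisfied, so patient's share is 20% × €8,625 = €1,725. Patient pays €1,725; OOP now €5,191.20. Plan pays €8,625 − €1,725 = €6,900.
Claim 3 — €13,830: deductible already satisfied, so patient's share is 20% × €13,830 = €2,766. That would push OOP to €7,957.20, over the €6,850 cap, so patient pays €6,850 − €5,191.20 = €1,658.80. Plan pays €13,830 − €1,658.80 = €12,171.20.
Claim 4 — €2,298: deductible met; 20% of €2,298 = €459.60. Adding that to €6,850 gives €7,309.60, past the €6,850 cap; patient pays only €6,850 − €6,850 = €0. Insurer: €2,298 − €0 = €2,298.
Insurer total: €4,520.80 + €6,900 + €12,171.20 + €2,298 = €25,890.

€25,890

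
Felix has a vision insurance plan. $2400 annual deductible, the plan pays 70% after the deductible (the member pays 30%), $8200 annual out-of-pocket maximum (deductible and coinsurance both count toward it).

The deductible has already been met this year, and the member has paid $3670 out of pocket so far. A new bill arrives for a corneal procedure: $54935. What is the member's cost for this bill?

$4530

The deductible is already satisfied, so the full bill goes to coinsurance.
Member's 30% share of $54935 is $16480.50.
Adding $16480.50 to the $3670 already spent would give $20150.50, which exceeds the $8200 cap; the member pays just $8200 − $3670 = $4530.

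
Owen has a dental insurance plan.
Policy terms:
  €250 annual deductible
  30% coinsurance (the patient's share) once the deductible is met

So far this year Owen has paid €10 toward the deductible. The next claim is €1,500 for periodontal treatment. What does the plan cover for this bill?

Deductible still to meet: €250 − €10 = €240.
That leaves €1,500 − €240 = €1,260 for coinsurance.
Coinsurance: €1,260 × 30% = €378.
So the patient owes €240 + €378 = €618.
The insurer covers the remainder: €1,500 − €618 = €882.

€882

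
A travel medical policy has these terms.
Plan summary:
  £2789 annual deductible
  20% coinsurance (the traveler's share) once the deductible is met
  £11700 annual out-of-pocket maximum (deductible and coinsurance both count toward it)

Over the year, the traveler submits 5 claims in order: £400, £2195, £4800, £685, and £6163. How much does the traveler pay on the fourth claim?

£137

#1 (£400): all of it applies to the deductible. Traveler owes £400 (running OOP £400).
#2 (£2195): all of it applies to the deductible. Traveler pays £2195; OOP now £2595.
#3 (£4800): £194 finishes the deductible; £4606 goes to coinsurance; coinsurance £4606 × 20% = £921.20. Cost to traveler: £1115.20. OOP to date £3710.20.
#4 (£685): deductible already satisfied, so traveler's share is 20% × £685 = £137. Cost to traveler: £137. OOP to date £3847.20.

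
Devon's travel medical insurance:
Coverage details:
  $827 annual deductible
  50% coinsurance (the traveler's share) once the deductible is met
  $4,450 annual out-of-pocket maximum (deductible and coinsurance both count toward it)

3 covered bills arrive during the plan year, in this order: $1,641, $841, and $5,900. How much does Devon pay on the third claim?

#1 ($1,641): deductible takes $827, $814 remains; coinsurance $814 × 50% = $407. Traveler pays $1,234; OOP now $1,234.
#2 ($841): 50% coinsurance on $841 = $420.50. Cost to traveler: $420.50. OOP to date $1,654.50.
#3 ($5,900): deductible met; 50% of $5,900 = $2,950. OOP would hit $4,604.50 > $4,450, so the cap limits the traveler to $4,450 − $1,654.50 = $2,795.50.

$2,795.50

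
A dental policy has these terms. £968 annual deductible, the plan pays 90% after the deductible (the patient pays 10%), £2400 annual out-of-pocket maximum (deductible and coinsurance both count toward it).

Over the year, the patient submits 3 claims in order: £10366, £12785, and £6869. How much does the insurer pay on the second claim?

Claim 1 (£10366): deductible takes £968, £9398 remains; coinsurance £9398 × 10% = £939.80. Patient pays £1907.80; OOP now £1907.80. Plan pays £10366 − £1907.80 = £8458.20.
Claim 2 (£12785): deductible met; 10% of £12785 = £1278.50. That would push OOP to £3186.30, over the £2400 cap, so patient pays £2400 − £1907.80 = £492.20. Insurer: £12785 − £492.20 = £12292.80.

£12292.80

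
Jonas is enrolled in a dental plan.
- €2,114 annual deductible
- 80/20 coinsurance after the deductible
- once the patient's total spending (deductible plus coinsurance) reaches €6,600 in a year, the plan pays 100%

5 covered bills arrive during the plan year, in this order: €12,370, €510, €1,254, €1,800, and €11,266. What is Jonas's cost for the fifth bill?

Claim 1 (€12,370): €2,114 to deductible, leaving €10,256; patient's 20% is €2,051.20. Cost to patient: €4,165.20. OOP to date €4,165.20.
Claim 2 (€510): deductible met; 20% of €510 = €102. Cost to patient: €102. OOP to date €4,267.20.
Claim 3 (€1,254): deductible met; 20% of €1,254 = €250.80. Cost to patient: €250.80. OOP to date €4,518.
Claim 4 (€1,800): 20% coinsurance on €1,800 = €360. Cost to patient: €360. OOP to date €4,878.
Claim 5 (€11,266): 20% coinsurance on €11,266 = €2,253.20. That would push OOP to €7,131.20, over the €6,600 cap, so patient pays €6,600 − €4,878 = €1,722.

€1,722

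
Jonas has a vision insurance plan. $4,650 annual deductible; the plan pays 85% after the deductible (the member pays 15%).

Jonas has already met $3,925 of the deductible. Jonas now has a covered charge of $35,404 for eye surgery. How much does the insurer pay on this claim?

$3,925 of the $4,650 deductible is already met, leaving $725.
The remaining $34,679 (= $35,404 − $725) moves to coinsurance.
Coinsurance: $34,679 × 15% = $5,201.85.
So the member owes $725 + $5,201.85 = $5,926.85.
The plan picks up $35,404 − $5,926.85 = $29,477.15.

$29,477.15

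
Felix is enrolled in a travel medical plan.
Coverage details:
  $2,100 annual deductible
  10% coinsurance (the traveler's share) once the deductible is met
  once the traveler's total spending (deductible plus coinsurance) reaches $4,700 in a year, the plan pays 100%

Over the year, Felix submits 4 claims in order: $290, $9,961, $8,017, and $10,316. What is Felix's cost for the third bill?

$801.70

#1 ($290): entire amount goes to the deductible. Cost to traveler: $290. OOP to date $290.
#2 ($9,961): $1,810 to deductible, leaving $8,151; coinsurance $8,151 × 10% = $815.10. Traveler pays $2,625.10; OOP now $2,915.10.
#3 ($8,017): 10% coinsurance on $8,017 = $801.70. Traveler owes $801.70 (running OOP $3,716.80).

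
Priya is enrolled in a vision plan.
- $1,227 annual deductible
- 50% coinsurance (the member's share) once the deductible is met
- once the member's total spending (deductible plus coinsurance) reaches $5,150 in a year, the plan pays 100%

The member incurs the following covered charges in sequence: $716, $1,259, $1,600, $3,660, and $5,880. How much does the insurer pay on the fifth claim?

Bill 1, $716: entire amount goes to the deductible. Member pays $716; OOP now $716. Plan pays $716 − $716 = $0.
Bill 2, $1,259: $511 finishes the deductible; $748 goes to coinsurance; 50% of $748 = $374. Member pays $885; OOP now $1,601. Plan pays $1,259 − $885 = $374.
Bill 3, $1,600: deductible already satisfied, so member's share is 50% × $1,600 = $800. Cost to member: $800. OOP to date $2,401. Plan pays $1,600 − $800 = $800.
Bill 4, $3,660: 50% coinsurance on $3,660 = $1,830. Member owes $1,830 (running OOP $4,231). Plan pays $3,660 − $1,830 = $1,830.
Bill 5, $5,880: deductible already satisfied, so member's share is 50% × $5,880 = $2,940. That would push OOP to $7,171, over the $5,150 cap, so member pays $5,150 − $4,231 = $919. Insurer: $5,880 − $919 = $4,961.

$4,961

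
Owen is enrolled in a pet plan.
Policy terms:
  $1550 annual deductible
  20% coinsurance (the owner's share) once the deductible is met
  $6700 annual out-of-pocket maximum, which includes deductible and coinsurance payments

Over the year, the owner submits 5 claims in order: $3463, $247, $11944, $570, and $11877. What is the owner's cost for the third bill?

$2388.80

Claim 1 — $3463: $1550 finishes the deductible; $1913 goes to coinsurance; 20% of $1913 = $382.60. Cost to owner: $1932.60. OOP to date $1932.60.
Claim 2 — $247: deductible met; 20% of $247 = $49.40. Owner owes $49.40 (running OOP $1982).
Claim 3 — $11944: deductible met; 20% of $11944 = $2388.80. Owner pays $2388.80; OOP now $4370.80.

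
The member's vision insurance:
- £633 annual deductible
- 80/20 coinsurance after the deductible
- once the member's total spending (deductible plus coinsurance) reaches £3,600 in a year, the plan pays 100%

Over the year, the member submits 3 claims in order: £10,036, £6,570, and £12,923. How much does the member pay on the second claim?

£1,086.40

Bill 1, £10,036: £633 finishes the deductible; £9,403 goes to coinsurance; coinsurance £9,403 × 20% = £1,880.60. Member pays £2,513.60; OOP now £2,513.60.
Bill 2, £6,570: deductible already satisfied, so member's share is 20% × £6,570 = £1,314. That would push OOP to £3,827.60, over the £3,600 cap, so member pays £3,600 − £2,513.60 = £1,086.40.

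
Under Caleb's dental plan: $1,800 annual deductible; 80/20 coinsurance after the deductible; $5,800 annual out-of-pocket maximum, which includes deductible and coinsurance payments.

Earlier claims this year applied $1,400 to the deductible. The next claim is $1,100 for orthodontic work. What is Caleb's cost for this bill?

$1,400 of the $1,800 deductible is already met, leaving $400.
The remaining $700 (= $1,100 − $400) moves to coinsurance.
20% of $700 = $140 falls to the patient.
So the patient owes $400 + $140 = $540 before any cap.
Year-to-date out-of-pocket becomes $1,400 + $540 = $1,940, still under the $5,800 maximum, so no cap applies.

$540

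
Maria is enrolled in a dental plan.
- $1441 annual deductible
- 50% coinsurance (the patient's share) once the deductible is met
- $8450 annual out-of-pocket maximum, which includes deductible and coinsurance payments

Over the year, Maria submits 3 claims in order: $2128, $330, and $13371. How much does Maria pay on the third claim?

Claim 1 ($2128): deductible takes $1441, $687 remains; patient's 50% is $343.50. Patient owes $1784.50 (running OOP $1784.50).
Claim 2 ($330): deductible met; 50% of $330 = $165. Cost to patient: $165. OOP to date $1949.50.
Claim 3 ($13371): deductible already satisfied, so patient's share is 50% × $13371 = $6685.50. OOP would hit $8635 > $8450, so the cap limits the patient to $8450 − $1949.50 = $6500.50.

$6500.50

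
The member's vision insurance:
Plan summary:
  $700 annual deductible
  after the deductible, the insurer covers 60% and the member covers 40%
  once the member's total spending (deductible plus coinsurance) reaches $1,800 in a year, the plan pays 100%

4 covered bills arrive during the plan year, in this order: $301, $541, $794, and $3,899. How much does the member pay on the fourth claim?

Claim 1 — $301: entire amount goes to the deductible. Cost to member: $301. OOP to date $301.
Claim 2 — $541: $399 finishes the deductible; $142 goes to coinsurance; member's 40% is $56.80. Member owes $455.80 (running OOP $756.80).
Claim 3 — $794: deductible already satisfied, so member's share is 40% × $794 = $317.60. Member pays $317.60; OOP now $1,074.40.
Claim 4 — $3,899: deductible already satisfied, so member's share is 40% × $3,899 = $1,559.60. That would push OOP to $2,634, over the $1,800 cap, so member pays $1,800 − $1,074.40 = $725.60.

$725.60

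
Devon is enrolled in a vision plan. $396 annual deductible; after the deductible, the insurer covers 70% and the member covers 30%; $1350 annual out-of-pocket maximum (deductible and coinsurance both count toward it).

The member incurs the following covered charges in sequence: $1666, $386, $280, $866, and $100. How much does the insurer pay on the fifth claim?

Claim 1 ($1666): $396 to deductible, leaving $1270; coinsurance $1270 × 30% = $381. Member pays $777; OOP now $777. Insurer: $1666 − $777 = $889.
Claim 2 ($386): 30% coinsurance on $386 = $115.80. Member owes $115.80 (running OOP $892.80). Insurer: $386 − $115.80 = $270.20.
Claim 3 ($280): deductible already satisfied, so member's share is 30% × $280 = $84. Member pays $84; OOP now $976.80. Plan pays $280 − $84 = $196.
Claim 4 ($866): deductible already satisfied, so member's share is 30% × $866 = $259.80. Member pays $259.80; OOP now $1236.60. Plan pays $866 − $259.80 = $606.20.
Claim 5 ($100): deductible already satisfied, so member's share is 30% × $100 = $30. Member pays $30; OOP now $1266.60. Insurer: $100 − $30 = $70.

$70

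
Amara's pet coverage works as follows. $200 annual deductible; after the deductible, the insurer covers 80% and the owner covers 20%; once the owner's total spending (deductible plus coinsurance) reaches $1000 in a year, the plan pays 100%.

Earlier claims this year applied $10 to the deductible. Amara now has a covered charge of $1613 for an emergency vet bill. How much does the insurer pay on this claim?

Remaining deductible: $200 − $10 = $190.
After the $190 deductible portion, $1613 − $190 = $1423 is subject to coinsurance.
20% of $1423 = $284.60 falls to the owner.
That puts the owner's cost at $190 + $284.60 = $474.60 before any cap.
Cumulative spending $10 + $474.60 = $484.60 stays under the $1000 maximum.
The insurer covers the remainder: $1613 − $474.60 = $1138.40.

$1138.40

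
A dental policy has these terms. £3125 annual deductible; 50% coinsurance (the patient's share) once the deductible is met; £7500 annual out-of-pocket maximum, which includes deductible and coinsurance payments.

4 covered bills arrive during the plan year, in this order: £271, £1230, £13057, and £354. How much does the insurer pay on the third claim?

£7058

Bill 1, £271: fully absorbed by the deductible. Patient owes £271 (running OOP £271). Insurer: £271 − £271 = £0.
Bill 2, £1230: all of it applies to the deductible. Patient pays £1230; OOP now £1501. Plan pays £1230 − £1230 = £0.
Bill 3, £13057: £1624 to deductible, leaving £11433; patient's 50% is £5716.50. Deductible plus coinsurance: £1624 + £5716.50 = £7340.50. OOP would hit £8841.50 > £7500, so the cap limits the patient to £7500 − £1501 = £5999. Plan pays £13057 − £5999 = £7058.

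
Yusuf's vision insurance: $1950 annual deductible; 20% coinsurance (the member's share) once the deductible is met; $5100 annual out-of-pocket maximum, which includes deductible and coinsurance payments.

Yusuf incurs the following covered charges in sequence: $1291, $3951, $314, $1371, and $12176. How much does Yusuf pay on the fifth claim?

$2154.60

Claim 1 ($1291): fully absorbed by the deductible. Member pays $1291; OOP now $1291.
Claim 2 ($3951): deductible takes $659, $3292 remains; member's 20% is $658.40. Member pays $1317.40; OOP now $2608.40.
Claim 3 ($314): deductible already satisfied, so member's share is 20% × $314 = $62.80. Member pays $62.80; OOP now $2671.20.
Claim 4 ($1371): deductible already satisfied, so member's share is 20% × $1371 = $274.20. Member owes $274.20 (running OOP $2945.40).
Claim 5 ($12176): 20% coinsurance on $12176 = $2435.20. Adding that to $2945.40 gives $5380.60, past the $5100 cap; member pays only $5100 − $2945.40 = $2154.60.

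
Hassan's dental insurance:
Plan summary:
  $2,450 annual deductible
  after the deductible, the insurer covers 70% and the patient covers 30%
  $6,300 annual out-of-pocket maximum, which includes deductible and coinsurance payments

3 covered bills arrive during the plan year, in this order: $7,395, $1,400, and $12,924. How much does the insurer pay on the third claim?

$10,977.50

Claim 1 ($7,395): $2,450 to deductible, leaving $4,945; 30% of $4,945 = $1,483.50. Patient pays $3,933.50; OOP now $3,933.50. Insurer: $7,395 − $3,933.50 = $3,461.50.
Claim 2 ($1,400): deductible met; 30% of $1,400 = $420. Cost to patient: $420. OOP to date $4,353.50. Insurer: $1,400 − $420 = $980.
Claim 3 ($12,924): deductible met; 30% of $12,924 = $3,877.20. OOP would hit $8,230.70 > $6,300, so the cap limits the patient to $6,300 − $4,353.50 = $1,946.50. Insurer: $12,924 − $1,946.50 = $10,977.50.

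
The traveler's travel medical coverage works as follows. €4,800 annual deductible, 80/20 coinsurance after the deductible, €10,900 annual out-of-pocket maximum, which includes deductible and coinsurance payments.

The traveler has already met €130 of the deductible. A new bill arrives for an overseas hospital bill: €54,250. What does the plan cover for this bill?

Remaining deductible: €4,800 − €130 = €4,670.
That leaves €54,250 − €4,670 = €49,580 for coinsurance.
Traveler's 20% share of €49,580 is €9,916.
So the traveler owes €4,670 + €9,916 = €14,586 before any cap.
Adding €14,586 to the €130 already spent would give €14,716, which exceeds the €10,900 cap; the traveler pays just €10,900 − €130 = €10,770.
The insurer covers the remainder: €54,250 − €10,770 = €43,480.

€43,480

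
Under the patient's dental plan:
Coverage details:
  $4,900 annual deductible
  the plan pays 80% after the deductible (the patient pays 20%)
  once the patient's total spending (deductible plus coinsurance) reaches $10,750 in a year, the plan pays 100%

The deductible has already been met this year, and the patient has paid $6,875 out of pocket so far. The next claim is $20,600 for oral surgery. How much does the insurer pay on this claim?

$16,725

With the deductible met, the entire $20,600 is subject to coinsurance.
Patient's 20% share of $20,600 is $4,120.
That would bring total out-of-pocket to $10,995, past the $10,750 cap. The patient is capped at $10,750 − $6,875 = $3,875 on this claim.
Insurer pays the balance: $20,600 − $3,875 = $16,725.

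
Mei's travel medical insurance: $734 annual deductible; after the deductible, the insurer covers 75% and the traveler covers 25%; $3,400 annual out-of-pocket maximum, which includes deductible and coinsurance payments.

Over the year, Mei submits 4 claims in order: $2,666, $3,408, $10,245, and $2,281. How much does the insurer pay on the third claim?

$8,914

Claim 1 — $2,666: $734 finishes the deductible; $1,932 goes to coinsurance; traveler's 25% is $483. Traveler owes $1,217 (running OOP $1,217). Plan pays $2,666 − $1,217 = $1,449.
Claim 2 — $3,408: deductible already satisfied, so traveler's share is 25% × $3,408 = $852. Traveler pays $852; OOP now $2,069. Plan pays $3,408 − $852 = $2,556.
Claim 3 — $10,245: deductible already satisfied, so traveler's share is 25% × $10,245 = $2,561.25. OOP would hit $4,630.25 > $3,400, so the cap limits the traveler to $3,400 − $2,069 = $1,331. Insurer: $10,245 − $1,331 = $8,914.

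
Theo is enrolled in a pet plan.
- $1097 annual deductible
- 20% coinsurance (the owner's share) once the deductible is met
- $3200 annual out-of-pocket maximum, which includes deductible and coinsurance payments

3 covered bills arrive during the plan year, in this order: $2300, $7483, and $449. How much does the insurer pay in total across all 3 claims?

Claim 1 — $2300: $1097 finishes the deductible; $1203 goes to coinsurance; owner's 20% is $240.60. Owner owes $1337.60 (running OOP $1337.60). Insurer: $2300 − $1337.60 = $962.40.
Claim 2 — $7483: deductible already satisfied, so owner's share is 20% × $7483 = $1496.60. Owner owes $1496.60 (running OOP $2834.20). Insurer: $7483 − $1496.60 = $5986.40.
Claim 3 — $449: deductible met; 20% of $449 = $89.80. Owner owes $89.80 (running OOP $2924). Plan pays $449 − $89.80 = $359.20.
Insurer total: $962.40 + $5986.40 + $359.20 = $7308.

$7308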